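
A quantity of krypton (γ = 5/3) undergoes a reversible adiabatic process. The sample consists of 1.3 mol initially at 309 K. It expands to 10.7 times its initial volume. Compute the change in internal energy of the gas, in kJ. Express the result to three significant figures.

For a reversible adiabat TV^(γ−1) is constant, so T₂ = T₁ (V₁/V₂)^(γ−1).
T₂ = 309 × (1/10.7)^(2/3) = 63.64 K.
Q = 0, so ΔU = W_on_gas = nCᵥΔT with Cᵥ = R/(γ−1) = 12.47 J/(mol·K).
ΔU = 1.3 × 12.47 × (63.64 − 309) = -3978 J.

ΔU ≈ -3.98 kJ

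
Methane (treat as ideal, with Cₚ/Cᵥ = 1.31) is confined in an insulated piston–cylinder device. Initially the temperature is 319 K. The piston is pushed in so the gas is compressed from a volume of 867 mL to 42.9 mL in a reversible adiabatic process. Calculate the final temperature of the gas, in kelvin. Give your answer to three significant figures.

T₂ ≈ 810 K

For a reversible adiabat TV^(γ−1) is constant, so T₂ = T₁ (V₁/V₂)^(γ−1).
T₂ = 319 × (867/42.9)^(0.31) = 810.1 K.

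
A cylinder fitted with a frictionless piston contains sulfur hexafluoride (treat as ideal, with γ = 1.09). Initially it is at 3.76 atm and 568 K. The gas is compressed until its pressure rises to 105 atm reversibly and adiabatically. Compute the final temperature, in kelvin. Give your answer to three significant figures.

Adiabatic: T₂/T₁ = (P₂/P₁)^((γ−1)/γ).
T₂ = 568 × (105/3.76)^(0.0826) = 747.7 K.

T₂ ≈ 748 K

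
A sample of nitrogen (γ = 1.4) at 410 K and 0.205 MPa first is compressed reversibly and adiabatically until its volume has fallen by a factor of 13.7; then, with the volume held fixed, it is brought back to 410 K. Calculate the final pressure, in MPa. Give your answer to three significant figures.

P₃ ≈ 2.81 MPa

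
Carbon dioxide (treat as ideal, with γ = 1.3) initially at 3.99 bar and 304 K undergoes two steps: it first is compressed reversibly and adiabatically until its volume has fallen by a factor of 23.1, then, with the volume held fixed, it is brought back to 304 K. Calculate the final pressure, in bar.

P₃ ≈ 92.2 bar

Adiabatic step (PV^γ = const): P₂ = 3.99×23.1^(1.3) = 236.4 bar; T₂ = 304×23.1^(0.3) = 779.8 K.
Isochoric: P₃ = P₂(T₃/T₂) = 236.4 × (304/779.8) = 92.17 bar.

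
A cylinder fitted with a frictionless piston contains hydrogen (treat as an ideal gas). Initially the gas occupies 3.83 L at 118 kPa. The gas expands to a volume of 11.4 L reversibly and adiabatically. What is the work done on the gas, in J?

W ≈ -399 J

γ = 7/5 for a diatomic ideal gas.
P₂ = P₁(V₁/V₂)^γ = 118×(3.83/11.4)^(7/5) = 25.63 kPa.
For a reversible adiabat, W_by_gas = (P₁V₁ − P₂V₂)/(γ−1).
W_by = (118000×0.00383 − 25630×0.0114) / (2/5) = 399.5 J.
W_on_gas = −W_by = -399.5 J.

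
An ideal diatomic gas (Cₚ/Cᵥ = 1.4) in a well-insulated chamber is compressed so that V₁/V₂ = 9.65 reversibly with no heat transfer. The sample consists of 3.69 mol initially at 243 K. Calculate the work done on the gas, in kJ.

Adiabatic: T₁V₁^(γ−1) = T₂V₂^(γ−1) ⇒ T₂ = T₁ (V₁/V₂)^(γ−1).
T₂ = 243 × 9.65^(0.4) = 601.8 K.
Q = 0, so ΔU = W_on_gas = nCᵥΔT with Cᵥ = R/(γ−1) = 20.79 J/(mol·K).
ΔU = 3.69 × 20.79 × (601.8 − 243) = 27520 J.

W ≈ 27.5 kJ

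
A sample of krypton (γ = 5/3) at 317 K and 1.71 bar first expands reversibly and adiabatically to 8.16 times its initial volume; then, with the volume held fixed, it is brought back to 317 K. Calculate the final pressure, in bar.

P₃ ≈ 0.210 bar

Adiabatic step (PV^γ = const): P₂ = 1.71×(1/8.16)^(5/3) = 0.0517 bar; T₂ = 317×(1/8.16)^(2/3) = 78.21 K.
Isochoric: P₃ = P₂(T₃/T₂) = 0.0517 × (317/78.21) = 0.2096 bar.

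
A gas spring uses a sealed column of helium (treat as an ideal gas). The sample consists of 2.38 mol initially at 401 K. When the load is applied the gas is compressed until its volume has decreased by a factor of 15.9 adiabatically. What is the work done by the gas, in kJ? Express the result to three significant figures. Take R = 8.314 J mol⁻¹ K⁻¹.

W ≈ -63.4 kJ

For a reversible adiabat TV^(γ−1) is constant, so T₂ = T₁ (V₁/V₂)^(γ−1).
γ = 5/3 for a monatomic ideal gas, so γ−1 = 2/3.
T₂ = 401 × 15.9^(2/3) = 2536 K.
Q = 0, so ΔU = W_on_gas = nCᵥΔT with Cᵥ = R/(γ−1) = 12.47 J/(mol·K).
ΔU = 2.38 × 12.47 × (2536 − 401) = 63360 J.
Work done by the gas = −ΔU = -63360 J.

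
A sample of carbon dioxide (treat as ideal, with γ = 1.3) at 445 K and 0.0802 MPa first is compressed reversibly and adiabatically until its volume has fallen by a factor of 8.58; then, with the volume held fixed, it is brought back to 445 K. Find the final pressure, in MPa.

P₃ ≈ 0.688 MPa

Adiabatic step (PV^γ = const): P₂ = 0.0802×8.58^(1.3) = 1.311 MPa; T₂ = 445×8.58^(0.3) = 848 K.
Isochoric: P₃ = P₂(T₃/T₂) = 1.311 × (445/848) = 0.6881 MPa.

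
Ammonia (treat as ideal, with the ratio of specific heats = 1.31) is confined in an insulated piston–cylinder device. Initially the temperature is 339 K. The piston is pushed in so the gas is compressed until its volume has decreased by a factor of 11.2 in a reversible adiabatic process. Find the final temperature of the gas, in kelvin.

T₂ ≈ 717 K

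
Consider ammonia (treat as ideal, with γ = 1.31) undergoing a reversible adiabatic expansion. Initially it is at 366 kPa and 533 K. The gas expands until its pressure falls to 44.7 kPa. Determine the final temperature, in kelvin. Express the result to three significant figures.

Adiabatic: T₂/T₁ = (P₂/P₁)^((γ−1)/γ).
T₂ = 533 × (44.7/366)^(0.237) = 324.1 K.

T₂ ≈ 324 K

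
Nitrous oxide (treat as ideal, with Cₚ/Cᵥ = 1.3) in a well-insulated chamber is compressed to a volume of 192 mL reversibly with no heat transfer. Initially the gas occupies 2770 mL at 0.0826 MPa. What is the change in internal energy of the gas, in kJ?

ΔU ≈ 0.936 kJ

P₂ = P₁(V₁/V₂)^γ = 0.0826×(2770/192)^(1.3) = 2.654 MPa.
For a reversible adiabat, W_by_gas = (P₁V₁ − P₂V₂)/(γ−1).
W_by = (82600×0.00277 − 2.654×10^6×0.000192) / (0.3) = -935.9 J.
Q = 0 ⇒ ΔU = −W_by = 935.9 J.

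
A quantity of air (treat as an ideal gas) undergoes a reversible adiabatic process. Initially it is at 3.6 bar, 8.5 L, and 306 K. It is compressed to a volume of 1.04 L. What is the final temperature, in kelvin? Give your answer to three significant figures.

Adiabatic: T₁V₁^(γ−1) = T₂V₂^(γ−1) ⇒ T₂ = T₁ (V₁/V₂)^(γ−1).
γ = 7/5 for a diatomic ideal gas.
T₂ = 306 × (8.5/1.04)^(2/5) = 709 K.

T₂ ≈ 709 K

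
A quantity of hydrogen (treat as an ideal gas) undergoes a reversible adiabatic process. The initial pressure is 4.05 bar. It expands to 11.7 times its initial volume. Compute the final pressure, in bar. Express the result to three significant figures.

Adiabatic: P₁V₁^γ = P₂V₂^γ ⇒ P₂ = P₁ (V₁/V₂)^γ.
For a diatomic ideal gas γ = 7/5.
P₂ = 4.05 × (1/11.7)^(7/5) = 0.1294 bar.

P₂ ≈ 0.129 bar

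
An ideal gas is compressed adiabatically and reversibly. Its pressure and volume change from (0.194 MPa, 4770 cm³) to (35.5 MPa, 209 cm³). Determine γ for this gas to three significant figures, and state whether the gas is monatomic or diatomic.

γ ≈ 1.67; monatomic

PV^γ = const ⇒ γ = ln(P₂/P₁) / ln(V₁/V₂).
γ = ln(35.5/0.194) / ln(4770/209) = 1.666.
γ ≈ 1.67 is close to 5/3, so the gas is monatomic.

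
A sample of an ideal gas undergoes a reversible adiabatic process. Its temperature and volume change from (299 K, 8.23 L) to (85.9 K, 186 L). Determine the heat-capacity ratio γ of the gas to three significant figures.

TV^(γ−1) = const ⇒ γ − 1 = ln(T₂/T₁) / ln(V₁/V₂).
γ = 1 + ln(85.9/299) / ln(8.23/186) = 1.4.

γ ≈ 1.40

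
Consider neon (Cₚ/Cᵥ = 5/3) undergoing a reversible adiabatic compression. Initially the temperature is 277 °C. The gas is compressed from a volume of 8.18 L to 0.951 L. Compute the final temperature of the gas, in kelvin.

T₂ ≈ 2310 K

For a reversible adiabat TV^(γ−1) is constant, so T₂ = T₁ (V₁/V₂)^(γ−1).
T₁ = 277 °C = 550.1 K.
T₂ = 550.1 × (8.18/0.951)^(2/3) = 2310 K.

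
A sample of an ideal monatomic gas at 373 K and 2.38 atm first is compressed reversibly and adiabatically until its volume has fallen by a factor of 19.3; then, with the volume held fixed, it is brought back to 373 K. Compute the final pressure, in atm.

P₃ ≈ 45.9 atm

For a monatomic ideal gas γ = 5/3.
Adiabatic step (PV^γ = const): P₂ = 2.38×19.3^(5/3) = 330.5 atm; T₂ = 373×19.3^(2/3) = 2684 K.
Isochoric: P₃ = P₂(T₃/T₂) = 330.5 × (373/2684) = 45.93 atm.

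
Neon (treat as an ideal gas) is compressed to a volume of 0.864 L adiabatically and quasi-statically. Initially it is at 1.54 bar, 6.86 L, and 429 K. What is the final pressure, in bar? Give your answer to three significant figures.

P₂ ≈ 48.7 bar

Since PV^γ is constant along a reversible adiabat, P₂ = P₁ (V₁/V₂)^γ.
γ = 5/3 for a monatomic ideal gas.
P₂ = 1.54 × (6.86/0.864)^(5/3) = 48.66 bar.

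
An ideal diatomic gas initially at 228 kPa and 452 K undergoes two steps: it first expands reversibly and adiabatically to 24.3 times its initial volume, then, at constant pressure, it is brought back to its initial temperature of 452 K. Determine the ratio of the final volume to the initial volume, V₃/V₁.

For a diatomic ideal gas γ = 7/5.
Adiabatic step: V₂/V₁ = 24.3; T₂ = T₁·(1/24.3)^(2/5) = 126.2 K.
Isobaric step: V₃/V₂ = T₃/T₂ = 452/126.2.
V₃/V₁ = (V₂/V₁)(V₃/V₂) = 24.3 × (452/126.2) = 87.07.

V₃/V₁ ≈ 87.1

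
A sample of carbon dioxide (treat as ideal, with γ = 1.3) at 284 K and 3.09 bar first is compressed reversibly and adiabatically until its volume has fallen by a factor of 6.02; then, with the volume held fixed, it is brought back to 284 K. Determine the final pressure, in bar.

Adiabatic step (PV^γ = const): P₂ = 3.09×6.02^(1.3) = 31.87 bar; T₂ = 284×6.02^(0.3) = 486.6 K.
Isochoric: P₃ = P₂(T₃/T₂) = 31.87 × (284/486.6) = 18.6 bar.

P₃ ≈ 18.6 bar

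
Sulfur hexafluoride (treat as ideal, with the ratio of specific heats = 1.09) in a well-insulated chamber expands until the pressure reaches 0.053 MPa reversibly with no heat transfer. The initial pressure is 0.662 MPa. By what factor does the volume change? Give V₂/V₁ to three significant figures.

V₂/V₁ ≈ 10.1

From PV^γ = const, V₂/V₁ = (P₁/P₂)^(1/γ).
V₂/V₁ = (0.662/0.053)^(0.917) = 10.14.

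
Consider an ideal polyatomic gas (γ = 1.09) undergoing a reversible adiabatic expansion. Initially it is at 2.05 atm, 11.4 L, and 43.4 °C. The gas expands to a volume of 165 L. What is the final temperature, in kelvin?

T₂ ≈ 249 K

For a reversible adiabat TV^(γ−1) is constant, so T₂ = T₁ (V₁/V₂)^(γ−1).
T₁ = 43.4 °C = 316.5 K.
T₂ = 316.5 × (11.4/165)^(0.09) = 248.9 K.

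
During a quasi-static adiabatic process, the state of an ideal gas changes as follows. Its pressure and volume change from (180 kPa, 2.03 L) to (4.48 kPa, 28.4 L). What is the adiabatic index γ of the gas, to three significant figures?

PV^γ = const ⇒ γ = ln(P₂/P₁) / ln(V₁/V₂).
γ = ln(4.48/180) / ln(2.03/28.4) = 1.4.

γ ≈ 1.40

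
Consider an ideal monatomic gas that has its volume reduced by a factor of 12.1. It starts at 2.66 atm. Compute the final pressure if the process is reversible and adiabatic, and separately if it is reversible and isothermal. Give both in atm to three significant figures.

For a monatomic ideal gas γ = 5/3.
Isothermal: P₂ = P₁(V₁/V₂) = 2.66×12.1 = 32.19 atm.
Adiabatic: P₂ = P₁(V₁/V₂)^γ = 2.66×12.1^(5/3) = 169.6 atm.

adiabatic: 170 atm; isothermal: 32.2 atm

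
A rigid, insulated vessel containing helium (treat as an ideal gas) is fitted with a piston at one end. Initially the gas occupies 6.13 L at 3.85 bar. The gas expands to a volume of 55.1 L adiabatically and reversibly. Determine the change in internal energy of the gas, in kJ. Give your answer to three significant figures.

γ = 5/3 for a monatomic ideal gas.
P₂ = P₁(V₁/V₂)^γ = 3.85×(6.13/55.1)^(5/3) = 0.09908 bar.
For a reversible adiabat, W_by_gas = (P₁V₁ − P₂V₂)/(γ−1).
W_by = (385000×0.00613 − 9908×0.0551) / (2/3) = 2721 J.
Q = 0 ⇒ ΔU = −W_by = -2721 J.

ΔU ≈ -2.72 kJ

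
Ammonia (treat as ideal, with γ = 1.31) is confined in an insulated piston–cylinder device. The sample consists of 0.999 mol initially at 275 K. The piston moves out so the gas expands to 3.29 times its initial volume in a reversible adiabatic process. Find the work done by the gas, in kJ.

W ≈ 2.27 kJ

Adiabatic: T₁V₁^(γ−1) = T₂V₂^(γ−1) ⇒ T₂ = T₁ (V₁/V₂)^(γ−1).
T₂ = 275 × (1/3.29)^(0.31) = 190.1 K.
Q = 0, so ΔU = W_on_gas = nCᵥΔT with Cᵥ = R/(γ−1) = 26.82 J/(mol·K).
ΔU = 0.999 × 26.82 × (190.1 − 275) = -2274 J.
Work done by the gas = −ΔU = 2274 J.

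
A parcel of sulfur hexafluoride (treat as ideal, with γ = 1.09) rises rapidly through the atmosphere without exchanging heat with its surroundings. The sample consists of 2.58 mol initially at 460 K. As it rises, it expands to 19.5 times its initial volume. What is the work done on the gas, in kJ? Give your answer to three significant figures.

W ≈ -25.7 kJ

Adiabatic: T₁V₁^(γ−1) = T₂V₂^(γ−1) ⇒ T₂ = T₁ (V₁/V₂)^(γ−1).
T₂ = 460 × (1/19.5)^(0.09) = 352.1 K.
Q = 0, so ΔU = W_on_gas = nCᵥΔT with Cᵥ = R/(γ−1) = 92.38 J/(mol·K).
ΔU = 2.58 × 92.38 × (352.1 − 460) = -25720 J.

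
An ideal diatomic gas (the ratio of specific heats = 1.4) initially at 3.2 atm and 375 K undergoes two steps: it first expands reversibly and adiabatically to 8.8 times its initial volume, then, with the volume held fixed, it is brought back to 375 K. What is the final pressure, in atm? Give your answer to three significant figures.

Adiabatic step (PV^γ = const): P₂ = 3.2×(1/8.8)^(1.4) = 0.1524 atm; T₂ = 375×(1/8.8)^(0.4) = 157.1 K.
Isochoric: P₃ = P₂(T₃/T₂) = 0.1524 × (375/157.1) = 0.3636 atm.

P₃ ≈ 0.364 atm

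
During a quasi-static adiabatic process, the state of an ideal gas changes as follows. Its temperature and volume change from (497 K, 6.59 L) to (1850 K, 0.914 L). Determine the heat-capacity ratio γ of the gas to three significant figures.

γ ≈ 1.67

TV^(γ−1) = const ⇒ γ − 1 = ln(T₂/T₁) / ln(V₁/V₂).
γ = 1 + ln(1850/497) / ln(6.59/0.914) = 1.665.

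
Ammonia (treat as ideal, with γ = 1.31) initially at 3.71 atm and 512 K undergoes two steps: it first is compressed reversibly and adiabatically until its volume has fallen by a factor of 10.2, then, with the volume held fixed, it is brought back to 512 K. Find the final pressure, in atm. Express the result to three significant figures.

P₃ ≈ 37.8 atm

Adiabatic step (PV^γ = const): P₂ = 3.71×10.2^(1.31) = 77.74 atm; T₂ = 512×10.2^(0.31) = 1052 K.
Isochoric: P₃ = P₂(T₃/T₂) = 77.74 × (512/1052) = 37.84 atm.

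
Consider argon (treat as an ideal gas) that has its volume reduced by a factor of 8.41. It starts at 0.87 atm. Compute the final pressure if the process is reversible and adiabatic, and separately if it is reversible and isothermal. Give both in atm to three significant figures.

adiabatic: 30.3 atm; isothermal: 7.32 atm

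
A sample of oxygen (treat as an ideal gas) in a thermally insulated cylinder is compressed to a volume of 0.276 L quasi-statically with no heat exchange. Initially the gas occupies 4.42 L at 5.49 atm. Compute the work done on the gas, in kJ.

W ≈ 12.5 kJ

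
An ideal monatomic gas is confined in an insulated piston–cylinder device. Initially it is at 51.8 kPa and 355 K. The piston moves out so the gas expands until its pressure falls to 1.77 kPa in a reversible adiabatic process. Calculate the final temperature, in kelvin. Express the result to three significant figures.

Adiabatic: T₂/T₁ = (P₂/P₁)^((γ−1)/γ).
For a monatomic ideal gas γ = 5/3, so (γ−1)/γ = 2/5.
T₂ = 355 × (1.77/51.8)^(2/5) = 91.98 K.

T₂ ≈ 92.0 K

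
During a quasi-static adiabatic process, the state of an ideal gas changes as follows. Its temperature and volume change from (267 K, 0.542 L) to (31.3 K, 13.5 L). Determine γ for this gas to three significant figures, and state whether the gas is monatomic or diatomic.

γ ≈ 1.67; monatomic

TV^(γ−1) = const ⇒ γ − 1 = ln(T₂/T₁) / ln(V₁/V₂).
γ = 1 + ln(31.3/267) / ln(0.542/13.5) = 1.667.
γ ≈ 1.67 is close to 5/3, so the gas is monatomic.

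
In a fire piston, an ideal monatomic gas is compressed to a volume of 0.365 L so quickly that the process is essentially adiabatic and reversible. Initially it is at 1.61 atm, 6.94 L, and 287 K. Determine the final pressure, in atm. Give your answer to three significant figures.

Since PV^γ is constant along a reversible adiabat, P₂ = P₁ (V₁/V₂)^γ.
γ = 5/3 for a monatomic ideal gas.
P₂ = 1.61 × (6.94/0.365)^(5/3) = 218.1 atm.

P₂ ≈ 218 atm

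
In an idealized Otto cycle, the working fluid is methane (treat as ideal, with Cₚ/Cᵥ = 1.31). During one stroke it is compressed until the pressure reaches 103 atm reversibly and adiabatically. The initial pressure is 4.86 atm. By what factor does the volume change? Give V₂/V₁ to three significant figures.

From PV^γ = const, V₂/V₁ = (P₁/P₂)^(1/γ).
V₂/V₁ = (4.86/103)^(0.763) = 0.09719.

V₂/V₁ ≈ 0.0972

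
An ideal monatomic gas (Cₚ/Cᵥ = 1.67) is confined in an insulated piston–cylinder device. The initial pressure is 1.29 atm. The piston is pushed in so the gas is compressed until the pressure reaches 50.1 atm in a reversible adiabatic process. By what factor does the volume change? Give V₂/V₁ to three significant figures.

From PV^γ = const, V₂/V₁ = (P₁/P₂)^(1/γ).
V₂/V₁ = (1.29/50.1)^(0.599) = 0.1118.

V₂/V₁ ≈ 0.112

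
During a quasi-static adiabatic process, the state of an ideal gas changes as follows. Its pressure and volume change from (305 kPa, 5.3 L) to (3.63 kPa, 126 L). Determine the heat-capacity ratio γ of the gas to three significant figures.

PV^γ = const ⇒ γ = ln(P₂/P₁) / ln(V₁/V₂).
γ = ln(3.63/305) / ln(5.3/126) = 1.398.

γ ≈ 1.40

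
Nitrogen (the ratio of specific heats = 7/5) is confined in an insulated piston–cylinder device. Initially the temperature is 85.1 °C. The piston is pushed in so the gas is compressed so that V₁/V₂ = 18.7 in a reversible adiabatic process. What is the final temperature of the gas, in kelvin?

T₂ ≈ 1160 K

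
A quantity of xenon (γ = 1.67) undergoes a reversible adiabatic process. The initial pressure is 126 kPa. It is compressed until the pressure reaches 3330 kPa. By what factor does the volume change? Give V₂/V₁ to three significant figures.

V₂/V₁ ≈ 0.141

From PV^γ = const, V₂/V₁ = (P₁/P₂)^(1/γ).
V₂/V₁ = (126/3330)^(0.599) = 0.1408.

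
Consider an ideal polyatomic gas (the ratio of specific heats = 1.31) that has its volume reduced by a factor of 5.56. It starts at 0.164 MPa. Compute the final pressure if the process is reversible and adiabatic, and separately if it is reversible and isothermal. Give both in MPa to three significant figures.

Isothermal: P₂ = P₁(V₁/V₂) = 0.164×5.56 = 0.9118 MPa.
Adiabatic: P₂ = P₁(V₁/V₂)^γ = 0.164×5.56^(1.31) = 1.552 MPa.

adiabatic: 1.55 MPa; isothermal: 0.912 MPa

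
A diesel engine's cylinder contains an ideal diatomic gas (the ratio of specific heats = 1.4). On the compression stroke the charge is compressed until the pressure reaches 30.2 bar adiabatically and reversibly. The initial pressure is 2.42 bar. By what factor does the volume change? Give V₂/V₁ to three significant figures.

V₂/V₁ ≈ 0.165

From PV^γ = const, V₂/V₁ = (P₁/P₂)^(1/γ).
V₂/V₁ = (2.42/30.2)^(0.714) = 0.1648.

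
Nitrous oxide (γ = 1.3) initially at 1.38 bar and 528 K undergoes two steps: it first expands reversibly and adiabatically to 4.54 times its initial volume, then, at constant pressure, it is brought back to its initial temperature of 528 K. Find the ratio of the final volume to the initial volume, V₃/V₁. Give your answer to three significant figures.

Adiabatic step: V₂/V₁ = 4.54; T₂ = T₁·(1/4.54)^(0.3) = 335.4 K.
Isobaric step: V₃/V₂ = T₃/T₂ = 528/335.4.
V₃/V₁ = (V₂/V₁)(V₃/V₂) = 4.54 × (528/335.4) = 7.148.

V₃/V₁ ≈ 7.15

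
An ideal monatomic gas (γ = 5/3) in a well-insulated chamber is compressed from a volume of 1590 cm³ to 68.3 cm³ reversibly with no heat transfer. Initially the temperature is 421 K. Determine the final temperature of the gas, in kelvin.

T₂ ≈ 3430 K

For a reversible adiabat TV^(γ−1) is constant, so T₂ = T₁ (V₁/V₂)^(γ−1).
T₂ = 421 × (1590/68.3)^(2/3) = 3432 K.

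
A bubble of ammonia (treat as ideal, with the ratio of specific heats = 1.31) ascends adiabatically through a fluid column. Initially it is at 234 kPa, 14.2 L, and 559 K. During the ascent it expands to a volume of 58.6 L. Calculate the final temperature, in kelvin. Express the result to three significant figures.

For a reversible adiabat TV^(γ−1) is constant, so T₂ = T₁ (V₁/V₂)^(γ−1).
T₂ = 559 × (14.2/58.6)^(0.31) = 360.2 K.

T₂ ≈ 360 K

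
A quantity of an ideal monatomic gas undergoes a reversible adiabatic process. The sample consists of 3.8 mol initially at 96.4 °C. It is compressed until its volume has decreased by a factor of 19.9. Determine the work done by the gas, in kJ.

For a reversible adiabat TV^(γ−1) is constant, so T₂ = T₁ (V₁/V₂)^(γ−1).
γ = 5/3 for a monatomic ideal gas, so γ−1 = 2/3.
T₁ = 96.4 °C = 369.5 K.
T₂ = 369.5 × 19.9^(2/3) = 2714 K.
Q = 0, so ΔU = W_on_gas = nCᵥΔT with Cᵥ = R/(γ−1) = 12.47 J/(mol·K).
ΔU = 3.8 × 12.47 × (2714 − 369.5) = 111100 J.
Work done by the gas = −ΔU = -111100 J.

W ≈ -111 kJ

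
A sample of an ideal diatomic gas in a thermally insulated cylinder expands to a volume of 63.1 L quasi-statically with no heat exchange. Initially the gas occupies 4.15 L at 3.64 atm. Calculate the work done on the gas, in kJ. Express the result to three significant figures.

W ≈ -2.54 kJ

γ = 7/5 for a diatomic ideal gas.
P₂ = P₁(V₁/V₂)^γ = 3.64×(4.15/63.1)^(7/5) = 0.0806 atm.
For a reversible adiabat, W_by_gas = (P₁V₁ − P₂V₂)/(γ−1).
W_by = (368800×0.00415 − 8167×0.0631) / (2/5) = 2538 J.
W_on_gas = −W_by = -2538 J.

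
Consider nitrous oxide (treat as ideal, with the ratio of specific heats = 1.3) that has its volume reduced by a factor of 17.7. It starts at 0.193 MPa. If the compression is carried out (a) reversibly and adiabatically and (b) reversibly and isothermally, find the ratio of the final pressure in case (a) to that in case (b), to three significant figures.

P_adiabatic / P_isothermal ≈ 2.37

Isothermal: P_b = P₁(V₁/V₂) = 0.193×17.7.
Adiabatic: P_a = P₁(V₁/V₂)^γ = 0.193×17.7^(1.3).
P_a/P_b = (V₁/V₂)^(γ−1) = 17.7^(0.3) = 2.368.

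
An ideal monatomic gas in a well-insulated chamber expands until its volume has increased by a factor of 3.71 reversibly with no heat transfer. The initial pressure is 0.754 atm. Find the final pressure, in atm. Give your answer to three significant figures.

Adiabatic: P₁V₁^γ = P₂V₂^γ ⇒ P₂ = P₁ (V₁/V₂)^γ.
For a monatomic ideal gas γ = 5/3.
P₂ = 0.754 × (1/3.71)^(5/3) = 0.0848 atm.

P₂ ≈ 0.0848 atm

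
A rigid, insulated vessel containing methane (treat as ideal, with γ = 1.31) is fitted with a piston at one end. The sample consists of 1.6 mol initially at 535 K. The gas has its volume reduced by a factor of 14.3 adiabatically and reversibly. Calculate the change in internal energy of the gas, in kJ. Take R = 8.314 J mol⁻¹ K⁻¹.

Adiabatic: T₁V₁^(γ−1) = T₂V₂^(γ−1) ⇒ T₂ = T₁ (V₁/V₂)^(γ−1).
T₂ = 535 × 14.3^(0.31) = 1220 K.
Q = 0, so ΔU = W_on_gas = nCᵥΔT with Cᵥ = R/(γ−1) = 26.82 J/(mol·K).
ΔU = 1.6 × 26.82 × (1220 − 535) = 29410 J.

ΔU ≈ 29.4 kJ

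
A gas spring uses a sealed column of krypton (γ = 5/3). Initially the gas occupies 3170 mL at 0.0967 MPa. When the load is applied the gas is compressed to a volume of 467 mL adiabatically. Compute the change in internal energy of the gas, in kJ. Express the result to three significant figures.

ΔU ≈ 1.19 kJ

P₂ = P₁(V₁/V₂)^γ = 0.0967×(3170/467)^(5/3) = 2.353 MPa.
For a reversible adiabat, W_by_gas = (P₁V₁ − P₂V₂)/(γ−1).
W_by = (96700×0.00317 − 2.353×10^6×0.000467) / (2/3) = -1189 J.
Q = 0 ⇒ ΔU = −W_by = 1189 J.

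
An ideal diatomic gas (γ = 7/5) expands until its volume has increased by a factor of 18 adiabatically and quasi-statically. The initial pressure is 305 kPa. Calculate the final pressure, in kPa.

P₂ ≈ 5.33 kPa

Since PV^γ is constant along a reversible adiabat, P₂ = P₁ (V₁/V₂)^γ.
P₂ = 305 × (1/18)^(7/5) = 5.332 kPa.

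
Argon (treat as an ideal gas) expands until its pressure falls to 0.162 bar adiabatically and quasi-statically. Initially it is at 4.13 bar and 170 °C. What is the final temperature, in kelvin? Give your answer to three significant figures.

Adiabatic: T₂/T₁ = (P₂/P₁)^((γ−1)/γ).
For a monatomic ideal gas γ = 5/3, so (γ−1)/γ = 2/5.
T₁ = 170 °C = 443.1 K.
T₂ = 443.1 × (0.162/4.13)^(2/5) = 121.3 K.

T₂ ≈ 121 K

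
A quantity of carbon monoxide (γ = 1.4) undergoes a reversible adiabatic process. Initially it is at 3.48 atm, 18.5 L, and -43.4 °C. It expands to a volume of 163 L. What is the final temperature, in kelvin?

T₂ ≈ 96.2 K

For a reversible adiabat TV^(γ−1) is constant, so T₂ = T₁ (V₁/V₂)^(γ−1).
T₁ = -43.4 °C = 229.7 K.
T₂ = 229.7 × (18.5/163)^(0.4) = 96.22 K.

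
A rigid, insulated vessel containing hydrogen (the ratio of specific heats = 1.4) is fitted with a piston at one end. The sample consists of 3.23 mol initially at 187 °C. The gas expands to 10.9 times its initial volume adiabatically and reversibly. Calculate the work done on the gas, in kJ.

Adiabatic: T₁V₁^(γ−1) = T₂V₂^(γ−1) ⇒ T₂ = T₁ (V₁/V₂)^(γ−1).
T₁ = 187 °C = 460.1 K.
T₂ = 460.1 × (1/10.9)^(0.4) = 177 K.
Q = 0, so ΔU = W_on_gas = nCᵥΔT with Cᵥ = R/(γ−1) = 20.79 J/(mol·K).
ΔU = 3.23 × 20.79 × (177 − 460.1) = -19010 J.

W ≈ -19.0 kJ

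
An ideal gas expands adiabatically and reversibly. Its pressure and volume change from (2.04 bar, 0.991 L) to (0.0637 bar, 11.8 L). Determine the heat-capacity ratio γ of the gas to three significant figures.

γ ≈ 1.40

PV^γ = const ⇒ γ = ln(P₂/P₁) / ln(V₁/V₂).
γ = ln(0.0637/2.04) / ln(0.991/11.8) = 1.399.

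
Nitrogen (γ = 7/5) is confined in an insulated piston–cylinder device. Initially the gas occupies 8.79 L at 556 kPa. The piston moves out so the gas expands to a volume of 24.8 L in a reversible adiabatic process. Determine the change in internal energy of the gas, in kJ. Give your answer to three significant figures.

ΔU ≈ -4.15 kJ

P₂ = P₁(V₁/V₂)^γ = 556×(8.79/24.8)^(7/5) = 130.1 kPa.
For a reversible adiabat, W_by_gas = (P₁V₁ − P₂V₂)/(γ−1).
W_by = (556000×0.00879 − 130100×0.0248) / (2/5) = 4149 J.
Q = 0 ⇒ ΔU = −W_by = -4149 J.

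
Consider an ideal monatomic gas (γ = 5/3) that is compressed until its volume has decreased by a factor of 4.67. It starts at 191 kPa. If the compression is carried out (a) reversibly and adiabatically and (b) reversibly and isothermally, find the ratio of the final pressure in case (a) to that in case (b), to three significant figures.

P_adiabatic / P_isothermal ≈ 2.79

Isothermal: P_b = P₁(V₁/V₂) = 191×4.67.
Adiabatic: P_a = P₁(V₁/V₂)^γ = 191×4.67^(5/3).
P_a/P_b = (V₁/V₂)^(γ−1) = 4.67^(2/3) = 2.794.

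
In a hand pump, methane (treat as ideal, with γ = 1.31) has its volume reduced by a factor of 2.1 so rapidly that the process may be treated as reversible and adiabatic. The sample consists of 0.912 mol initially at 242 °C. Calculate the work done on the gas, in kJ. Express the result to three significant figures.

W ≈ 3.26 kJ

Adiabatic: T₁V₁^(γ−1) = T₂V₂^(γ−1) ⇒ T₂ = T₁ (V₁/V₂)^(γ−1).
T₁ = 242 °C = 515.1 K.
T₂ = 515.1 × 2.1^(0.31) = 648.4 K.
Q = 0, so ΔU = W_on_gas = nCᵥΔT with Cᵥ = R/(γ−1) = 26.82 J/(mol·K).
ΔU = 0.912 × 26.82 × (648.4 − 515.1) = 3258 J.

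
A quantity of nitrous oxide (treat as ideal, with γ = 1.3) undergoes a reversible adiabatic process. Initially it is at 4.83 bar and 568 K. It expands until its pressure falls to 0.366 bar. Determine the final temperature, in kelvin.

T₂ ≈ 313 K

Adiabatic: T₂/T₁ = (P₂/P₁)^((γ−1)/γ).
T₂ = 568 × (0.366/4.83)^(0.231) = 313.2 K.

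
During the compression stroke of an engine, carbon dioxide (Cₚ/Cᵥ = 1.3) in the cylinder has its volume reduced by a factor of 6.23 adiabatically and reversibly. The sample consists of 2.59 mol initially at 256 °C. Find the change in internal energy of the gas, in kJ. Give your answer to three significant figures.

Adiabatic: T₁V₁^(γ−1) = T₂V₂^(γ−1) ⇒ T₂ = T₁ (V₁/V₂)^(γ−1).
T₁ = 256 °C = 529.1 K.
T₂ = 529.1 × 6.23^(0.3) = 916.1 K.
Q = 0, so ΔU = W_on_gas = nCᵥΔT with Cᵥ = R/(γ−1) = 27.71 J/(mol·K).
ΔU = 2.59 × 27.71 × (916.1 − 529.1) = 27770 J.

ΔU ≈ 27.8 kJ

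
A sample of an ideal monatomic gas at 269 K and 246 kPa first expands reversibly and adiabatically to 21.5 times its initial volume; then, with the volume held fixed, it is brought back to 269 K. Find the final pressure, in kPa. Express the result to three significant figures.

P₃ ≈ 11.4 kPa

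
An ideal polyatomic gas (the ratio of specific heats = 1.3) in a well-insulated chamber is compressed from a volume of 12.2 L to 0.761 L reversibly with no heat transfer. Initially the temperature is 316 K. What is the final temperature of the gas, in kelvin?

Adiabatic: T₁V₁^(γ−1) = T₂V₂^(γ−1) ⇒ T₂ = T₁ (V₁/V₂)^(γ−1).
T₂ = 316 × (12.2/0.761)^(0.3) = 726.4 K.

T₂ ≈ 726 K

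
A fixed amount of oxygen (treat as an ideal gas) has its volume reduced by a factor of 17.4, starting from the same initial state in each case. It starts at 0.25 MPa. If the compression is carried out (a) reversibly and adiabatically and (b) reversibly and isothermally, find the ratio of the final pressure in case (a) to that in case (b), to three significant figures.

For a diatomic ideal gas γ = 7/5.
Isothermal: P_b = P₁(V₁/V₂) = 0.25×17.4.
Adiabatic: P_a = P₁(V₁/V₂)^γ = 0.25×17.4^(7/5).
P_a/P_b = (V₁/V₂)^(γ−1) = 17.4^(2/5) = 3.135.

P_adiabatic / P_isothermal ≈ 3.13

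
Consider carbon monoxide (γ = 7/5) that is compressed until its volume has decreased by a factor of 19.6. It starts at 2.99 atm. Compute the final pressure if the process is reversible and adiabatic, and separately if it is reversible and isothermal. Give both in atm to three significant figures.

Isothermal: P₂ = P₁(V₁/V₂) = 2.99×19.6 = 58.6 atm.
Adiabatic: P₂ = P₁(V₁/V₂)^γ = 2.99×19.6^(7/5) = 192.7 atm.

adiabatic: 193 atm; isothermal: 58.6 atm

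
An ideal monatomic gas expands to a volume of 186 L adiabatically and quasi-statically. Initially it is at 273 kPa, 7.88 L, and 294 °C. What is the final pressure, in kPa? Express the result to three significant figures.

P₂ ≈ 1.41 kPa

Adiabatic: P₁V₁^γ = P₂V₂^γ ⇒ P₂ = P₁ (V₁/V₂)^γ.
γ = 5/3 for a monatomic ideal gas.
P₂ = 273 × (7.88/186)^(5/3) = 1.406 kPa.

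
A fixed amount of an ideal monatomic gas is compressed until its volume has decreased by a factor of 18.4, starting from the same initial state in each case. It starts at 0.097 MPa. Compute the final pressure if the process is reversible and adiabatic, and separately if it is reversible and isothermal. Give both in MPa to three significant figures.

adiabatic: 12.4 MPa; isothermal: 1.78 MPa

For a monatomic ideal gas γ = 5/3.
Isothermal: P₂ = P₁(V₁/V₂) = 0.097×18.4 = 1.785 MPa.
Adiabatic: P₂ = P₁(V₁/V₂)^γ = 0.097×18.4^(5/3) = 12.44 MPa.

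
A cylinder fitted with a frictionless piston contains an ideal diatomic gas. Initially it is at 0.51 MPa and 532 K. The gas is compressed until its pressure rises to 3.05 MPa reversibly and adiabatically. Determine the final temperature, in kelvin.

T₂ ≈ 887 K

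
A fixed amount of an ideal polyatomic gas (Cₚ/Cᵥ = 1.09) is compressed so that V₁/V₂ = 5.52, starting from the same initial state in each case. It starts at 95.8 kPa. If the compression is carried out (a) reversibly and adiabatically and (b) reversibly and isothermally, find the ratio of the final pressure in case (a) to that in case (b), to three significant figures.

Isothermal: P_b = P₁(V₁/V₂) = 95.8×5.52.
Adiabatic: P_a = P₁(V₁/V₂)^γ = 95.8×5.52^(1.09).
P_a/P_b = (V₁/V₂)^(γ−1) = 5.52^(0.09) = 1.166.

P_adiabatic / P_isothermal ≈ 1.17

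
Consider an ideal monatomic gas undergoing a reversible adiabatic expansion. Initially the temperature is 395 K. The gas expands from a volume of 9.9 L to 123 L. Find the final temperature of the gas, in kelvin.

T₂ ≈ 73.6 K

For a reversible adiabat TV^(γ−1) is constant, so T₂ = T₁ (V₁/V₂)^(γ−1).
For a monatomic ideal gas γ = 5/3, so γ−1 = 2/3.
T₂ = 395 × (9.9/123)^(2/3) = 73.63 K.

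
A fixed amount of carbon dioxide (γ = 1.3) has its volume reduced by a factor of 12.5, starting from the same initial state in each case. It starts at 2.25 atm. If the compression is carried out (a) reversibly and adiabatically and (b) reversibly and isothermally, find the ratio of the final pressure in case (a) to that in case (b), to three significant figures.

P_adiabatic / P_isothermal ≈ 2.13

Isothermal: P_b = P₁(V₁/V₂) = 2.25×12.5.
Adiabatic: P_a = P₁(V₁/V₂)^γ = 2.25×12.5^(1.3).
P_a/P_b = (V₁/V₂)^(γ−1) = 12.5^(0.3) = 2.133.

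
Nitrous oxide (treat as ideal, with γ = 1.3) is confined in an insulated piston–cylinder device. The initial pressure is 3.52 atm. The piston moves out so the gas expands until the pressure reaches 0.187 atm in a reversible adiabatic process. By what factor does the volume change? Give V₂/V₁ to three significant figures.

V₂/V₁ ≈ 9.56

From PV^γ = const, V₂/V₁ = (P₁/P₂)^(1/γ).
V₂/V₁ = (3.52/0.187)^(0.769) = 9.562.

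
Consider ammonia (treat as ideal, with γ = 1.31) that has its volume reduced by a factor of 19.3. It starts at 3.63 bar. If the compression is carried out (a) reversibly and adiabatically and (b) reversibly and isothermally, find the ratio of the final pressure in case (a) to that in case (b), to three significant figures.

Isothermal: P_b = P₁(V₁/V₂) = 3.63×19.3.
Adiabatic: P_a = P₁(V₁/V₂)^γ = 3.63×19.3^(1.31).
P_a/P_b = (V₁/V₂)^(γ−1) = 19.3^(0.31) = 2.503.

P_adiabatic / P_isothermal ≈ 2.50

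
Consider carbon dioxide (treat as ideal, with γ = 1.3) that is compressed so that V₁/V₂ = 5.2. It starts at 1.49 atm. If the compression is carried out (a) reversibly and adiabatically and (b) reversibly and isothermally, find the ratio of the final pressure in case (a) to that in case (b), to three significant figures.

P_adiabatic / P_isothermal ≈ 1.64

Isothermal: P_b = P₁(V₁/V₂) = 1.49×5.2.
Adiabatic: P_a = P₁(V₁/V₂)^γ = 1.49×5.2^(1.3).
P_a/P_b = (V₁/V₂)^(γ−1) = 5.2^(0.3) = 1.64.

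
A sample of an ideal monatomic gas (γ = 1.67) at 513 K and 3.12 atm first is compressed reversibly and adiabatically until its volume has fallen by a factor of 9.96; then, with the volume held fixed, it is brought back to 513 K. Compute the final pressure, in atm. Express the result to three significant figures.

P₃ ≈ 31.1 atm

Adiabatic step (PV^γ = const): P₂ = 3.12×9.96^(1.67) = 145 atm; T₂ = 513×9.96^(0.67) = 2393 K.
Isochoric: P₃ = P₂(T₃/T₂) = 145 × (513/2393) = 31.08 atm.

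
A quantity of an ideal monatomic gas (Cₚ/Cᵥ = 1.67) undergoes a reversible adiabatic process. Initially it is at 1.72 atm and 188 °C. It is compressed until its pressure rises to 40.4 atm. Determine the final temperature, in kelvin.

T₂ ≈ 1640 K

Adiabatic: T₂/T₁ = (P₂/P₁)^((γ−1)/γ).
T₁ = 188 °C = 461.1 K.
T₂ = 461.1 × (40.4/1.72)^(0.401) = 1636 K.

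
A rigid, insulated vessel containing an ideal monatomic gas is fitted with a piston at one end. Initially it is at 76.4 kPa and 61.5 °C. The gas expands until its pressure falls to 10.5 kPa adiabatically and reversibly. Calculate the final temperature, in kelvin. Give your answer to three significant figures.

Along an adiabat T P^((1−γ)/γ) is constant, so T₂ = T₁ (P₂/P₁)^((γ−1)/γ).
For a monatomic ideal gas γ = 5/3, so (γ−1)/γ = 2/5.
T₁ = 61.5 °C = 334.6 K.
T₂ = 334.6 × (10.5/76.4)^(2/5) = 151.3 K.

T₂ ≈ 151 K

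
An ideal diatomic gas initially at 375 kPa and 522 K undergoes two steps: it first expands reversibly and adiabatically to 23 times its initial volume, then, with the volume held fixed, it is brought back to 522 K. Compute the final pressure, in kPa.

P₃ ≈ 16.3 kPa

For a diatomic ideal gas γ = 7/5.
Adiabatic step (PV^γ = const): P₂ = 375×(1/23)^(7/5) = 4.652 kPa; T₂ = 522×(1/23)^(2/5) = 148.9 K.
Isochoric: P₃ = P₂(T₃/T₂) = 4.652 × (522/148.9) = 16.3 kPa.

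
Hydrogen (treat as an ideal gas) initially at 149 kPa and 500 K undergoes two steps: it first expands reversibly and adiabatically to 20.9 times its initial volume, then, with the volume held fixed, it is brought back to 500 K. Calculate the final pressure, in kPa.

For a diatomic ideal gas γ = 7/5.
Adiabatic step (PV^γ = const): P₂ = 149×(1/20.9)^(7/5) = 2.113 kPa; T₂ = 500×(1/20.9)^(2/5) = 148.2 K.
Isochoric: P₃ = P₂(T₃/T₂) = 2.113 × (500/148.2) = 7.129 kPa.

P₃ ≈ 7.13 kPa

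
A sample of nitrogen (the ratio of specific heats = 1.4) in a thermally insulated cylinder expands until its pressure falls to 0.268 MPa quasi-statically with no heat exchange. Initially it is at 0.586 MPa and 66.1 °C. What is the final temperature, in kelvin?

Adiabatic: T₂/T₁ = (P₂/P₁)^((γ−1)/γ).
T₁ = 66.1 °C = 339.2 K.
T₂ = 339.2 × (0.268/0.586)^(0.286) = 271.3 K.

T₂ ≈ 271 K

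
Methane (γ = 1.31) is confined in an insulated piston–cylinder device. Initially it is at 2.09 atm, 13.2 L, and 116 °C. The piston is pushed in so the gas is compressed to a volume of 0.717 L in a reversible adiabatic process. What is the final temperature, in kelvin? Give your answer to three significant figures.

T₂ ≈ 960 K

Adiabatic: T₁V₁^(γ−1) = T₂V₂^(γ−1) ⇒ T₂ = T₁ (V₁/V₂)^(γ−1).
T₁ = 116 °C = 389.1 K.
T₂ = 389.1 × (13.2/0.717)^(0.31) = 960 K.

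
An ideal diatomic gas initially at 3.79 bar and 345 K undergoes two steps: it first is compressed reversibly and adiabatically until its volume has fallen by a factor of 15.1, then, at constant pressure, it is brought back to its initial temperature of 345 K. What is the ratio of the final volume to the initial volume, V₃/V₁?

V₃/V₁ ≈ 0.0224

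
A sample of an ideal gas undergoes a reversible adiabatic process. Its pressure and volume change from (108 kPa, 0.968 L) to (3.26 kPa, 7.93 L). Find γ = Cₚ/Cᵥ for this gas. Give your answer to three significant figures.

γ ≈ 1.66

PV^γ = const ⇒ γ = ln(P₂/P₁) / ln(V₁/V₂).
γ = ln(3.26/108) / ln(0.968/7.93) = 1.664.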